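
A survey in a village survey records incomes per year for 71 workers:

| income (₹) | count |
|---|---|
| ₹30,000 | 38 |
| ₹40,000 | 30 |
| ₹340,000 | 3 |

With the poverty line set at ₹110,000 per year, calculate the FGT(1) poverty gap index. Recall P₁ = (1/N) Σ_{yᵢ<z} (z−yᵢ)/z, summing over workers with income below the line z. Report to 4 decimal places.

0.6581

Incomes under z: 38×₹30,000, 30×₹40,000 (q = 68 of N = 71).
Relative gaps: (110000−30000)/110000 = 0.7273 (×38); (110000−40000)/110000 = 0.6364 (×30).
Sum of shortfalls = 46.727273; P₁ averages over all N: 46.727273 / 71 = 0.6581.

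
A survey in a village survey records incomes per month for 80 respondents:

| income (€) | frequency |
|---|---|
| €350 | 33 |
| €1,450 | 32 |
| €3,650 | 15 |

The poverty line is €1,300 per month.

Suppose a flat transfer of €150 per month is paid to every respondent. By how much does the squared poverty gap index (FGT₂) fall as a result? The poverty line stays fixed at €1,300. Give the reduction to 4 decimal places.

0.0641

Before: below the line — 33×€350; squared poverty gap index (FGT₂) = 0.220285.
After the €150 transfer: below the line — 33×€500; squared poverty gap index (FGT₂) = 0.156213.
Reduction = 0.220285 − 0.156213 = 0.0641.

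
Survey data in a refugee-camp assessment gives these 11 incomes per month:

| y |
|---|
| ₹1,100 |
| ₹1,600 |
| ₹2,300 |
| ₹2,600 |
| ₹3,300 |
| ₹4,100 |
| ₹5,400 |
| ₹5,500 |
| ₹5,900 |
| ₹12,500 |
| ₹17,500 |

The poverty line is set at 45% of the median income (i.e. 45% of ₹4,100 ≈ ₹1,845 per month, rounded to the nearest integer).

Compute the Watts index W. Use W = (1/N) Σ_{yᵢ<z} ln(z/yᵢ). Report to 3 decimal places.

Below the line: ₹1,100, ₹1,600 (q = 2 of N = 11).
Log shortfalls: ln(1845/1100) = 0.5172; ln(1845/1600) = 0.1425.
W = 0.659645 / 11 = 0.060.

0.060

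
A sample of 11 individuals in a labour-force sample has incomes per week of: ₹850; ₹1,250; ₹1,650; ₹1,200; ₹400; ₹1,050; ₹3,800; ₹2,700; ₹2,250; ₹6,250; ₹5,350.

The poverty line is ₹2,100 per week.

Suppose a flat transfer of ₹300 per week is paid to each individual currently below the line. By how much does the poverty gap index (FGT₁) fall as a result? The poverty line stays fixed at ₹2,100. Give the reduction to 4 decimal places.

0.0779

Before: below the line — ₹400, ₹850, ₹1,050, ₹1,200, ₹1,250, ₹1,650; poverty gap index (FGT₁) = 0.268398.
After the ₹300 transfer: below the line — ₹700, ₹1,150, ₹1,350, ₹1,500, ₹1,550, ₹1,950; poverty gap index (FGT₁) = 0.190476.
Reduction = 0.268398 − 0.190476 = 0.0779.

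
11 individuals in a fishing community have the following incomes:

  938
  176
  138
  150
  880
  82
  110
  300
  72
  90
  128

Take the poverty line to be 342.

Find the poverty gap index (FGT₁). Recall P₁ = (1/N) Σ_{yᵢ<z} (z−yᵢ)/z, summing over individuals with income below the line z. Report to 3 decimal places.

Below the line: 72, 82, 90, 110, 128, 138, 150, 176, 300 (q = 9 of N = 11).
Relative gaps: (342−72)/342 = 0.7895; (342−82)/342 = 0.7602; (342−90)/342 = 0.7368; (342−110)/342 = 0.6784; (342−128)/342 = 0.6257; (342−138)/342 = 0.5965; (342−150)/342 = 0.5614; (342−176)/342 = 0.4854; (342−300)/342 = 0.1228.
Σ = 5.356725. Dividing by the full population N = 11 gives P₁ = 0.487.

0.487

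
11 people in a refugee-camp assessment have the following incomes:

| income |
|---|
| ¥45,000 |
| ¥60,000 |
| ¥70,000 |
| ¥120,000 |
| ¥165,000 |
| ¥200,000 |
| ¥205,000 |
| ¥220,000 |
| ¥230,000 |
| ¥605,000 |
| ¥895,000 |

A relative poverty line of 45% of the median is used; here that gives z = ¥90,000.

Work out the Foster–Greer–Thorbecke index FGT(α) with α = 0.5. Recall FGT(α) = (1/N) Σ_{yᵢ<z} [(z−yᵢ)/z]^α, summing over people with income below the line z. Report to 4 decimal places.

Below the line: ¥45,000, ¥60,000, ¥70,000 (q = 3 of N = 11).
Gap ratios (z−y)/z: (90000−45000)/90000 = 0.5000; (90000−60000)/90000 = 0.3333; (90000−70000)/90000 = 0.2222.
Raised to α = 0.5: 0.70711; 0.57735; 0.47140.
Sum = 1.755862; FGT(0.5) = 1.755862 / 11 = 0.1596.

0.1596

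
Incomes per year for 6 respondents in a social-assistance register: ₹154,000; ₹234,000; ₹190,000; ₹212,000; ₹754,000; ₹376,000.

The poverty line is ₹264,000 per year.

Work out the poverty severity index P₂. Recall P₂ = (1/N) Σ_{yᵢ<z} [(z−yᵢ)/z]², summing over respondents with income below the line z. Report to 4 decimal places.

0.0506

Below z: ₹154,000, ₹190,000, ₹212,000, ₹234,000 (q = 4 of N = 6).
Normalized shortfalls: (264000−154000)/264000 = 0.4167; (264000−190000)/264000 = 0.2803; (264000−212000)/264000 = 0.1970; (264000−234000)/264000 = 0.1136.
Squared: 0.1736; 0.0786; 0.0388; 0.0129.
Sum = 0.303891; P₂ = 0.303891 / 6 = 0.0506.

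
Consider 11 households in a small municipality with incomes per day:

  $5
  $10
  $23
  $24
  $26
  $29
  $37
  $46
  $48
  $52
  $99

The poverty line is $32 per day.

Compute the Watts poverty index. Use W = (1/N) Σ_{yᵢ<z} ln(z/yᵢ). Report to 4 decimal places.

0.3585

Below the line: $5, $10, $23, $24, $26, $29 (q = 6 of N = 11).
Log shortfalls: ln(32/5) = 1.8563; ln(32/10) = 1.1632; ln(32/23) = 0.3302; ln(32/24) = 0.2877; ln(32/26) = 0.2076; ln(32/29) = 0.0984.
W = 3.943452 / 11 = 0.3585.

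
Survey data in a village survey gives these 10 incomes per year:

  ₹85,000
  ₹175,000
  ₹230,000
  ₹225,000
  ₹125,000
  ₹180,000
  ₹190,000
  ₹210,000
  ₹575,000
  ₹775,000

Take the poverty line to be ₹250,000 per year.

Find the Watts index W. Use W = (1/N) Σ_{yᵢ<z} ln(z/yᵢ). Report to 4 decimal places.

0.3095

Below z: ₹85,000, ₹125,000, ₹175,000, ₹180,000, ₹190,000, ₹210,000, ₹225,000, ₹230,000 (q = 8 of N = 10).
ln(z/y) terms: ln(250000/85000) = 1.0788; ln(250000/125000) = 0.6931; ln(250000/175000) = 0.3567; ln(250000/180000) = 0.3285; ln(250000/190000) = 0.2744; ln(250000/210000) = 0.1744; ln(250000/225000) = 0.1054; ln(250000/230000) = 0.0834.
W = 3.094668 / 10 = 0.3095.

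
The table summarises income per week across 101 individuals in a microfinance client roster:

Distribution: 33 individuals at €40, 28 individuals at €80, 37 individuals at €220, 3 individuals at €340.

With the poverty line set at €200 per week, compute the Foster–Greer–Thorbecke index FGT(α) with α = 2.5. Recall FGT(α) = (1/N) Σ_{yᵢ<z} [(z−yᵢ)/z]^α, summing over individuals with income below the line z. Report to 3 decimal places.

0.264

Poor units: 33×€40, 28×€80 (q = 61 of N = 101).
Normalized shortfalls: (200−40)/200 = 0.8000 (×33); (200−80)/200 = 0.6000 (×28).
Raised to α = 2.5: 0.57243 (×33); 0.27885 (×28).
Sum = 26.698237; FGT(2.5) = 26.698237 / 101 = 0.264.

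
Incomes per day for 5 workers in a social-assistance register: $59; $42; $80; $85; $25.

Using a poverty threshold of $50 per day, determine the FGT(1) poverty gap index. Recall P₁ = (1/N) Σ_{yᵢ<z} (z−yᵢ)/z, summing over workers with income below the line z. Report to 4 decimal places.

0.1320

Below the line: $25, $42 (q = 2 of N = 5).
Relative gaps: (50−25)/50 = 0.5000; (50−42)/50 = 0.1600.
Sum of shortfalls = 0.660000; P₁ averages over all N: 0.660000 / 5 = 0.1320.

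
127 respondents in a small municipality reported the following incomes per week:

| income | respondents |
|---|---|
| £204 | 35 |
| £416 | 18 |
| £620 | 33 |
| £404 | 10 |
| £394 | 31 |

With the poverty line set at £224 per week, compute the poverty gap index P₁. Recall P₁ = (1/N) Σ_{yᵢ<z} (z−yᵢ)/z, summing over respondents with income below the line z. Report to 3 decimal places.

0.025

Poor units: 35×£204 (q = 35 of N = 127).
Normalized shortfalls: (224−204)/224 = 0.0893 (×35).
Σ = 3.125000. Dividing by the full population N = 127 gives P₁ = 0.025.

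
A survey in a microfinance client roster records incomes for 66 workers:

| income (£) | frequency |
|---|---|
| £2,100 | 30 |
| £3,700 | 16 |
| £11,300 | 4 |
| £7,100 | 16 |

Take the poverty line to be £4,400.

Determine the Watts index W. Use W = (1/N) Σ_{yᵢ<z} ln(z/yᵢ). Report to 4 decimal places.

0.3782

Below the line: 30×£2,100, 16×£3,700 (q = 46 of N = 66).
Log shortfalls: ln(4400/2100) = 0.7397 (×30); ln(4400/3700) = 0.1733 (×16).
W = 24.962363 / 66 = 0.3782.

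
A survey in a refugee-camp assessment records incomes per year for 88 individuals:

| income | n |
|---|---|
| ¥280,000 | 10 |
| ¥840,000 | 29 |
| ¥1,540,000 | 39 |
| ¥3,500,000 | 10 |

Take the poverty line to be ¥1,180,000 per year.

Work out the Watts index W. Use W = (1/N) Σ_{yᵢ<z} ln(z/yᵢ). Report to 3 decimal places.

Below the line: 10×¥280,000, 29×¥840,000 (q = 39 of N = 88).
Log gaps: ln(1180000/280000) = 1.4385 (×10); ln(1180000/840000) = 0.3399 (×29).
W = 24.240968 / 88 = 0.275.

0.275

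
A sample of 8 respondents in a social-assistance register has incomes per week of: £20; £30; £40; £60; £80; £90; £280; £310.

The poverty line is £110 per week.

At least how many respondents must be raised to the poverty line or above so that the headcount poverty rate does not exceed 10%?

Currently q = 6 of N = 8 are below the line (H = 0.750).
A headcount ratio of at most 10% allows at most ⌊0.10 × 8⌋ = 0 poor respondents.
So at least 6 − 0 = 6 must be lifted.

6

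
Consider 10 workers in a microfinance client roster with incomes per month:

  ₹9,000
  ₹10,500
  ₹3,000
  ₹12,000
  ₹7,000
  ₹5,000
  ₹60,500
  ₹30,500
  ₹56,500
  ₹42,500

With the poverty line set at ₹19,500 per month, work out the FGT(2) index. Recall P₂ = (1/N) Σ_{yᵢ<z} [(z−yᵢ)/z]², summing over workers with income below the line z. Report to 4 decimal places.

Below z: ₹3,000, ₹5,000, ₹7,000, ₹9,000, ₹10,500, ₹12,000 (q = 6 of N = 10).
Gap ratios (z−y)/z: (19500−3000)/19500 = 0.8462; (19500−5000)/19500 = 0.7436; (19500−7000)/19500 = 0.6410; (19500−9000)/19500 = 0.5385; (19500−10500)/19500 = 0.4615; (19500−12000)/19500 = 0.3846.
Squared: 0.7160; 0.5529; 0.4109; 0.2899; 0.2130; 0.1479.
Sum = 2.330703; P₂ = 2.330703 / 10 = 0.2331.

0.2331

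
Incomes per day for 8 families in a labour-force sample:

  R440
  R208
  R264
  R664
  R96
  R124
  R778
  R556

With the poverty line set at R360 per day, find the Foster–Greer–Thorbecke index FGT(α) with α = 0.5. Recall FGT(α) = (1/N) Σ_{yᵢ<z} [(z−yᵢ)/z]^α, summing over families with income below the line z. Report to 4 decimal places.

0.3540

Below the line: R96, R124, R208, R264 (q = 4 of N = 8).
Gap ratios (z−y)/z: (360−96)/360 = 0.7333; (360−124)/360 = 0.6556; (360−208)/360 = 0.4222; (360−264)/360 = 0.2667.
Raised to α = 0.5: 0.85635; 0.80966; 0.64979; 0.51640.
Sum = 2.832197; FGT(0.5) = 2.832197 / 8 = 0.3540.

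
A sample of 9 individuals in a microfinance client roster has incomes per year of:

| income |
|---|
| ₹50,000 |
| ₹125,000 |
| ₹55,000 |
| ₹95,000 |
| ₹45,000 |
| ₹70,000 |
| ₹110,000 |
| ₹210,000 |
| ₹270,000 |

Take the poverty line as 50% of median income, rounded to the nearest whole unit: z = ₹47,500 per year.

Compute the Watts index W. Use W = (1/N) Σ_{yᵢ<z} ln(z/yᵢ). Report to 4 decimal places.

0.0060

Incomes under z: ₹45,000 (q = 1 of N = 9).
ln(z/y) terms: ln(47500/45000) = 0.0541.
W = 0.054067 / 9 = 0.0060.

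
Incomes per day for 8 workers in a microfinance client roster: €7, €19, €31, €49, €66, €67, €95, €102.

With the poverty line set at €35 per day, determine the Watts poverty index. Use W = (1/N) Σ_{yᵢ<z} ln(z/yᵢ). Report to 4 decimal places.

Below the line: €7, €19, €31 (q = 3 of N = 8).
ln(z/y) terms: ln(35/7) = 1.6094; ln(35/19) = 0.6109; ln(35/31) = 0.1214.
W = 2.341708 / 8 = 0.2927.

0.2927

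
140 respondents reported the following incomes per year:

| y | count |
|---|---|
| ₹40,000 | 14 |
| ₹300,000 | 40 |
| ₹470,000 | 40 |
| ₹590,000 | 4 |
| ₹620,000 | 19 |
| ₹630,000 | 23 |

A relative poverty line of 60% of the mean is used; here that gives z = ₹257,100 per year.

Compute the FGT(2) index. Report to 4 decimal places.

0.0713

Below z: 14×₹40,000 (q = 14 of N = 140).
Gap ratios (z−y)/z: (257100−40000)/257100 = 0.8444 (×14).
Squared: 0.7130 (×14).
Sum = 9.982597; P₂ = 9.982597 / 140 = 0.0713.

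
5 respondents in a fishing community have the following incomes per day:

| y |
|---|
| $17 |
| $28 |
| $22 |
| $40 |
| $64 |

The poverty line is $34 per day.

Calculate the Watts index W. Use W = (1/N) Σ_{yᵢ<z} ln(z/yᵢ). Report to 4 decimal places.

Incomes under z: $17, $22, $28 (q = 3 of N = 5).
ln(z/y) terms: ln(34/17) = 0.6931; ln(34/22) = 0.4353; ln(34/28) = 0.1942.
W = 1.322621 / 5 = 0.2645.

0.2645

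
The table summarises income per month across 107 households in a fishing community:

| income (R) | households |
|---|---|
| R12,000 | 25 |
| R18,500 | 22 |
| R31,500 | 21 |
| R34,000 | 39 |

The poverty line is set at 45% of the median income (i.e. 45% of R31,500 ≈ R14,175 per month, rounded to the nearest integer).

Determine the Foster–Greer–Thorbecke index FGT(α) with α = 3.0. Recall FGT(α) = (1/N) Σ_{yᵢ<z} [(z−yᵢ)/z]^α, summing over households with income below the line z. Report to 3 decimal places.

0.001

Incomes under z: 25×R12,000 (q = 25 of N = 107).
Relative gaps: (14175−12000)/14175 = 0.1534 (×25).
Raised to α = 3.0: 0.00361 (×25).
Sum = 0.090313; FGT(3.0) = 0.090313 / 107 = 0.001.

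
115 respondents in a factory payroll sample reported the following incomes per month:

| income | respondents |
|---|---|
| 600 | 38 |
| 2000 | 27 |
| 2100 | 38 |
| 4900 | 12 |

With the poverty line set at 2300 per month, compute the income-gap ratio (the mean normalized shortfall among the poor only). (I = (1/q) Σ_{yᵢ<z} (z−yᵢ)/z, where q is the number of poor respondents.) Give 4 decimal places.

Below z: 38×600, 27×2000, 38×2100 (q = 103 of N = 115).
Relative gaps: 0.7391 (×38), 0.1304 (×27), 0.0870 (×38); sum = 34.913043.
I averages over the q = 103 poor units only: 34.913043 / 103 = 0.3390.

0.3390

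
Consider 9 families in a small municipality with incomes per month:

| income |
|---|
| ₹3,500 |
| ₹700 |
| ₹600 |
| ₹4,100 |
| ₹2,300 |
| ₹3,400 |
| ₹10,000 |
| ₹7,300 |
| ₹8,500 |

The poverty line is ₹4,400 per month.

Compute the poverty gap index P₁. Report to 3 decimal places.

Below z: ₹600, ₹700, ₹2,300, ₹3,400, ₹3,500, ₹4,100 (q = 6 of N = 9).
Shortfall ratios: (4400−600)/4400 = 0.8636; (4400−700)/4400 = 0.8409; (4400−2300)/4400 = 0.4773; (4400−3400)/4400 = 0.2273; (4400−3500)/4400 = 0.2045; (4400−4100)/4400 = 0.0682.
Sum of shortfalls = 2.681818; P₁ averages over all N: 2.681818 / 9 = 0.298.

0.298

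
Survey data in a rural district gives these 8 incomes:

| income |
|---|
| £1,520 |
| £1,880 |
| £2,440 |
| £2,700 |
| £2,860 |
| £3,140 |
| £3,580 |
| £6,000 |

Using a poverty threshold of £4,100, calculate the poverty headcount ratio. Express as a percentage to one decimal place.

7 of the 8 people have income below £4,100.
H = 7/8 = 87.5%.

87.5%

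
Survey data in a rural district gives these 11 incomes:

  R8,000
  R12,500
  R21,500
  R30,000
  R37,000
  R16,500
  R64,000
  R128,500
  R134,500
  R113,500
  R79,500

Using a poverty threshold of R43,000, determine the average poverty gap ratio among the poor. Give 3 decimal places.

Poor units: R8,000, R12,500, R16,500, R21,500, R30,000, R37,000 (q = 6 of N = 11).
Shortfall ratios (z−y)/z: 0.8140, 0.7093, 0.6163, 0.5000, 0.3023, 0.1395; sum = 3.081395.
I averages over the q = 6 poor units only: 3.081395 / 6 = 0.514.

0.514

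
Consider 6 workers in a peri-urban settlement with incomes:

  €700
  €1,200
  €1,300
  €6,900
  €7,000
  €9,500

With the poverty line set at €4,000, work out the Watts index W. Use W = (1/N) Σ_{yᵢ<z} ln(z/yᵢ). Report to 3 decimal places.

Below z: €700, €1,200, €1,300 (q = 3 of N = 6).
ln(z/y) terms: ln(4000/700) = 1.7430; ln(4000/1200) = 1.2040; ln(4000/1300) = 1.1239.
W = 4.070872 / 6 = 0.678.

0.678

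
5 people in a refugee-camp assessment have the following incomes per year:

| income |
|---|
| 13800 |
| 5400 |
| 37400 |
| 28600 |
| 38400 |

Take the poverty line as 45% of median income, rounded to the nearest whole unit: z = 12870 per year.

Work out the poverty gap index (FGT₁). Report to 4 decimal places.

Poor units: 5400 (q = 1 of N = 5).
Normalized shortfalls: (12870−5400)/12870 = 0.5804.
Σ = 0.580420. Dividing by the full population N = 5 gives P₁ = 0.1161.

0.1161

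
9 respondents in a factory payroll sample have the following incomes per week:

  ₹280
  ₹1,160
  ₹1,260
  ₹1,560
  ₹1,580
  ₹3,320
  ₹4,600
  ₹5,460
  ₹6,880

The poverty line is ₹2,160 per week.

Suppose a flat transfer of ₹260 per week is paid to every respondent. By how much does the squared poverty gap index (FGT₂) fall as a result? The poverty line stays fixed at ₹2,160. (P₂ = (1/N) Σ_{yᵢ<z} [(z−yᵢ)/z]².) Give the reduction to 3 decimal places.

0.053

Before: below the line — ₹280, ₹1,160, ₹1,260, ₹1,560, ₹1,580; squared poverty gap index (FGT₂) = 0.14386.
After the ₹260 transfer: below the line — ₹540, ₹1,420, ₹1,520, ₹1,820, ₹1,840; squared poverty gap index (FGT₂) = 0.09049.
Reduction = 0.14386 − 0.09049 = 0.053.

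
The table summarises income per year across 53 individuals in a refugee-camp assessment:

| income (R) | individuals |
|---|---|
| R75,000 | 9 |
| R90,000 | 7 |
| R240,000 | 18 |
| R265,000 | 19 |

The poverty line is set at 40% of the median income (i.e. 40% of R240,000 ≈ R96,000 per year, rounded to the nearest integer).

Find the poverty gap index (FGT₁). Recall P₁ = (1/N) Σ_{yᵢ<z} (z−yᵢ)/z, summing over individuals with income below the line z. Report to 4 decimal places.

0.0454

Poor units: 9×R75,000, 7×R90,000 (q = 16 of N = 53).
Gap ratios (z−y)/z: (96000−75000)/96000 = 0.2188 (×9); (96000−90000)/96000 = 0.0625 (×7).
Sum of shortfalls = 2.406250; P₁ averages over all N: 2.406250 / 53 = 0.0454.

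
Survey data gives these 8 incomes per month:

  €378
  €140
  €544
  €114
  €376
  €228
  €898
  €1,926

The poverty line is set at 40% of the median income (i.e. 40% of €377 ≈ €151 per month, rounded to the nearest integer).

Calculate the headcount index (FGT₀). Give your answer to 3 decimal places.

2 of the 8 individuals have income below €151.
H = 2/8 = 0.250.

0.250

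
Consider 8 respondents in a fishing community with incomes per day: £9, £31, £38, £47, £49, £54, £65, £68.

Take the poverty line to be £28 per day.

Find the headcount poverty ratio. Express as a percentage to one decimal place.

12.5%

1 of the 8 respondents have income below £28.
H = 1/8 = 12.5%.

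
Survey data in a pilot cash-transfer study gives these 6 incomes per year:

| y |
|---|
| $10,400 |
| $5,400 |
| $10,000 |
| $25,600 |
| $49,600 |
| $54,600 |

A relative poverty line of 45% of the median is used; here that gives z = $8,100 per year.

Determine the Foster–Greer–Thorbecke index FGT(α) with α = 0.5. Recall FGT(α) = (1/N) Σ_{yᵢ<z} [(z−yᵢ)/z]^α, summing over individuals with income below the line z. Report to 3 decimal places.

Incomes under z: $5,400 (q = 1 of N = 6).
Normalized shortfalls: (8100−5400)/8100 = 0.3333.
Raised to α = 0.5: 0.57735.
Sum = 0.577350; FGT(0.5) = 0.577350 / 6 = 0.096.

0.096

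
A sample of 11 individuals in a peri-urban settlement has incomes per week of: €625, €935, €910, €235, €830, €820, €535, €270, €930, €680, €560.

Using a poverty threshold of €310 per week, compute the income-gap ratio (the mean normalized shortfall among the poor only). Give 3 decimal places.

0.185

Below z: €235, €270 (q = 2 of N = 11).
Shortfall ratios (z−y)/z: 0.2419, 0.1290; sum = 0.370968.
I averages over the q = 2 poor units only: 0.370968 / 2 = 0.185.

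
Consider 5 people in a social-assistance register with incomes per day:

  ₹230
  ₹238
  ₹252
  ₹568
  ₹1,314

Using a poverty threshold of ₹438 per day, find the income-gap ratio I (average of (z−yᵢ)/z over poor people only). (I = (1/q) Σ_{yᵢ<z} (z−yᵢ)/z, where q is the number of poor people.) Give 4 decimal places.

0.4521

Incomes under z: ₹230, ₹238, ₹252 (q = 3 of N = 5).
Shortfall ratios (z−y)/z: 0.4749, 0.4566, 0.4247; sum = 1.356164.
I averages over the q = 3 poor units only: 1.356164 / 3 = 0.4521.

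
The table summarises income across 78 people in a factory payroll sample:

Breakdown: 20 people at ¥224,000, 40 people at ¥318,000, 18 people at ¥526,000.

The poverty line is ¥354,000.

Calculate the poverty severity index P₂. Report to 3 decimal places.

0.040

Below z: 20×¥224,000, 40×¥318,000 (q = 60 of N = 78).
Gap ratios (z−y)/z: (354000−224000)/354000 = 0.3672 (×20); (354000−318000)/354000 = 0.1017 (×40).
Squared: 0.1349 (×20); 0.0103 (×40).
Sum = 3.110856; P₂ = 3.110856 / 78 = 0.040.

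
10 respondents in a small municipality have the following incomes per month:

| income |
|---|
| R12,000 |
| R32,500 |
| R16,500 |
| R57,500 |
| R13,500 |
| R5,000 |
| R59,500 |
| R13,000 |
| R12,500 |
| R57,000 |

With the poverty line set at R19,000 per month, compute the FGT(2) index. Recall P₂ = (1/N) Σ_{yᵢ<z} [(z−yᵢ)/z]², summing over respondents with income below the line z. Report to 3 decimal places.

0.100

Poor units: R5,000, R12,000, R12,500, R13,000, R13,500, R16,500 (q = 6 of N = 10).
Relative gaps: (19000−5000)/19000 = 0.7368; (19000−12000)/19000 = 0.3684; (19000−12500)/19000 = 0.3421; (19000−13000)/19000 = 0.3158; (19000−13500)/19000 = 0.2895; (19000−16500)/19000 = 0.1316.
Squared: 0.5429; 0.1357; 0.1170; 0.0997; 0.0838; 0.0173.
Sum = 0.996537; P₂ = 0.996537 / 10 = 0.100.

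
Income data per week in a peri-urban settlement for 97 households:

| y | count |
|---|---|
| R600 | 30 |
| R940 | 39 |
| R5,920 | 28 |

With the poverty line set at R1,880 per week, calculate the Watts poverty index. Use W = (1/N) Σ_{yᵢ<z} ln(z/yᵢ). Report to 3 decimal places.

Below the line: 30×R600, 39×R940 (q = 69 of N = 97).
ln(z/y) terms: ln(1880/600) = 1.1421 (×30); ln(1880/940) = 0.6931 (×39).
W = 61.295662 / 97 = 0.632.

0.632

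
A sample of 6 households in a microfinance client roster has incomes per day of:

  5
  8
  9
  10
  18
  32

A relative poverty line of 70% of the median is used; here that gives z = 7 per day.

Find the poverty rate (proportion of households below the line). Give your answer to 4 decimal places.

1 of the 6 households have income below 7.
H = 1/6 = 0.1667.

0.1667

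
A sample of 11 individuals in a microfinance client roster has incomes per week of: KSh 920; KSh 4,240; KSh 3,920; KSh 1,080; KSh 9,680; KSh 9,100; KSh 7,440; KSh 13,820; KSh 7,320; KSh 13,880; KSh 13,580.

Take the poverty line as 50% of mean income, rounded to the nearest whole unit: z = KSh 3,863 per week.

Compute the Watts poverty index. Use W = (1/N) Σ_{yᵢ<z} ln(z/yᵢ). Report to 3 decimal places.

Incomes under z: KSh 920, KSh 1,080 (q = 2 of N = 11).
ln(z/y) terms: ln(3863/920) = 1.4348; ln(3863/1080) = 1.2745.
W = 2.709309 / 11 = 0.246.

0.246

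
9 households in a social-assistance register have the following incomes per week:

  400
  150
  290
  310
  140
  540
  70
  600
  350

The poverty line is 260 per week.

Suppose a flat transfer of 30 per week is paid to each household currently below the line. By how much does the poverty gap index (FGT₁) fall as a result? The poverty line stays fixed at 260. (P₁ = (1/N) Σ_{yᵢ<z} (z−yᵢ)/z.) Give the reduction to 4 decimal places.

Before: below the line — 70, 140, 150; poverty gap index (FGT₁) = 0.179487.
After the 30 transfer: below the line — 100, 170, 180; poverty gap index (FGT₁) = 0.141026.
Reduction = 0.179487 − 0.141026 = 0.0385.

0.0385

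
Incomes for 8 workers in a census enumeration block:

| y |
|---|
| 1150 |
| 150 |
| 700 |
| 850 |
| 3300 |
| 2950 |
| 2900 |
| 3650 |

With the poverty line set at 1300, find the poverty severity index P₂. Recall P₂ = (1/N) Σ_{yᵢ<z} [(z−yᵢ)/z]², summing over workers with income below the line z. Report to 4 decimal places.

0.1411

Below the line: 150, 700, 850, 1150 (q = 4 of N = 8).
Gap ratios (z−y)/z: (1300−150)/1300 = 0.8846; (1300−700)/1300 = 0.4615; (1300−850)/1300 = 0.3462; (1300−1150)/1300 = 0.1154.
Squared: 0.7825; 0.2130; 0.1198; 0.0133.
Sum = 1.128698; P₂ = 1.128698 / 8 = 0.1411.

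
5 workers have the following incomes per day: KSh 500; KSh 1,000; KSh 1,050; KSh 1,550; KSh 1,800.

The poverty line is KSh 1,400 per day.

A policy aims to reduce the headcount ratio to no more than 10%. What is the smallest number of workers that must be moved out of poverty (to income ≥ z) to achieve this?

3

3 of the 5 workers are poor, so H = 3/5 = 0.600.
A headcount ratio of at most 10% allows at most ⌊0.10 × 5⌋ = 0 poor workers.
So at least 3 − 0 = 3 must be lifted.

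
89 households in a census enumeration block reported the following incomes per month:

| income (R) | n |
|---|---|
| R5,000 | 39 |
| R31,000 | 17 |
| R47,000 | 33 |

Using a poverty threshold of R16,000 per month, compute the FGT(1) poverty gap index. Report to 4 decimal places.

0.3013

Below the line: 39×R5,000 (q = 39 of N = 89).
Shortfall ratios: (16000−5000)/16000 = 0.6875 (×39).
Sum of shortfalls = 26.812500; P₁ averages over all N: 26.812500 / 89 = 0.3013.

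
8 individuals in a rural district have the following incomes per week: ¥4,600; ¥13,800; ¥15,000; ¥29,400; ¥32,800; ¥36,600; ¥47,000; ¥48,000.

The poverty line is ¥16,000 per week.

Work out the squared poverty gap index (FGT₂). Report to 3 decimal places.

Below the line: ¥4,600, ¥13,800, ¥15,000 (q = 3 of N = 8).
Relative gaps: (16000−4600)/16000 = 0.7125; (16000−13800)/16000 = 0.1375; (16000−15000)/16000 = 0.0625.
Squared: 0.5077; 0.0189; 0.0039.
Sum = 0.530469; P₂ = 0.530469 / 8 = 0.066.

0.066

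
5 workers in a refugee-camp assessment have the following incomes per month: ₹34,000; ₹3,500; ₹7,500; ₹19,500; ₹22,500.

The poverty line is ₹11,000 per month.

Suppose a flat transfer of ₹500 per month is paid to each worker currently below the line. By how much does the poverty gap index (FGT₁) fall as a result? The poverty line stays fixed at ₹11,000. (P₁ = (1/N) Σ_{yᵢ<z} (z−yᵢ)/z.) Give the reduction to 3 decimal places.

0.018

Before: below the line — ₹3,500, ₹7,500; poverty gap index (FGT₁) = 0.20000.
After the ₹500 transfer: below the line — ₹4,000, ₹8,000; poverty gap index (FGT₁) = 0.18182.
Reduction = 0.20000 − 0.18182 = 0.018.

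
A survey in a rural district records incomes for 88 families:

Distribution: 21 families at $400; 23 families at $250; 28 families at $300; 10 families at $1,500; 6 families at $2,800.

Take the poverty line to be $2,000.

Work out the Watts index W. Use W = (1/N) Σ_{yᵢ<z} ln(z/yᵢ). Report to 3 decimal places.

Poor units: 23×$250, 28×$300, 21×$400, 10×$1,500 (q = 82 of N = 88).
ln(z/y) terms: ln(2000/250) = 2.0794 (×23); ln(2000/300) = 1.8971 (×28); ln(2000/400) = 1.6094 (×21); ln(2000/1500) = 0.2877 (×10).
W = 137.621532 / 88 = 1.564.

1.564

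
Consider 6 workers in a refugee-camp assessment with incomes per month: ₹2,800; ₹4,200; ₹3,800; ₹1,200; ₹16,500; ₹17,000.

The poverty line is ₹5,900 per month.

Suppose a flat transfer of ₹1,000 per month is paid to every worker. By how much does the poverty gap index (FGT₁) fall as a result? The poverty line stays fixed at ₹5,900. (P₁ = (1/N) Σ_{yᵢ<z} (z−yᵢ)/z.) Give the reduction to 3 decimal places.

0.113

Before: below the line — ₹1,200, ₹2,800, ₹3,800, ₹4,200; poverty gap index (FGT₁) = 0.32768.
After the ₹1,000 transfer: below the line — ₹2,200, ₹3,800, ₹4,800, ₹5,200; poverty gap index (FGT₁) = 0.21469.
Reduction = 0.32768 − 0.21469 = 0.113.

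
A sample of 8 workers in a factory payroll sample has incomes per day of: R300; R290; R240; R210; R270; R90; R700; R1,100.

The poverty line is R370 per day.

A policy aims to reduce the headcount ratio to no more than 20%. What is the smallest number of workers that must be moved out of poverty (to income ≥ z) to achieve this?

5

6 of the 8 workers are poor, so H = 6/8 = 0.750.
A headcount ratio of at most 20% allows at most ⌊0.20 × 8⌋ = 1 poor workers.
So at least 6 − 1 = 5 must be lifted.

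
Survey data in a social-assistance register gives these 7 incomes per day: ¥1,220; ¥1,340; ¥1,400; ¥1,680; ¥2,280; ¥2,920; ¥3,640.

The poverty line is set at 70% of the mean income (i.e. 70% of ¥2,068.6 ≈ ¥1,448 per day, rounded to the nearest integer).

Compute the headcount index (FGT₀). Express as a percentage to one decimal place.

3 of the 7 individuals have income below ¥1,448.
H = 3/7 = 42.9%.

42.9%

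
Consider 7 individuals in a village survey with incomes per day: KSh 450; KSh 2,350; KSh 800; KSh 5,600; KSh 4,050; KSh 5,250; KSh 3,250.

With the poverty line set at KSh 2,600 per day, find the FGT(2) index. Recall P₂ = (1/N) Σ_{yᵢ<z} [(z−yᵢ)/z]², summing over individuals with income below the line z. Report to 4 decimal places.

Below the line: KSh 450, KSh 800, KSh 2,350 (q = 3 of N = 7).
Shortfall ratios: (2600−450)/2600 = 0.8269; (2600−800)/2600 = 0.6923; (2600−2350)/2600 = 0.0962.
Squared: 0.6838; 0.4793; 0.0092.
Sum = 1.172337; P₂ = 1.172337 / 7 = 0.1675.

0.1675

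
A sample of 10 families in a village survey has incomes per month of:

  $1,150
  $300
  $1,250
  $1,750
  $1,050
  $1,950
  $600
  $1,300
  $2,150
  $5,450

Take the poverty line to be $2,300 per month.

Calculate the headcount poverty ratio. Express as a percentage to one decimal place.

90.0%

9 of the 10 families have income below $2,300.
H = 9/10 = 90.0%.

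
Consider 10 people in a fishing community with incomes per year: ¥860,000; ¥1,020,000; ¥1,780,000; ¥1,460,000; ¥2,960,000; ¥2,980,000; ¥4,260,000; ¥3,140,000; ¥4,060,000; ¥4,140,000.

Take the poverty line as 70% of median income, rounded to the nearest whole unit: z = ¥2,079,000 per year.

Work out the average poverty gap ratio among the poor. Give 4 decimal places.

Poor units: ¥860,000, ¥1,020,000, ¥1,460,000, ¥1,780,000 (q = 4 of N = 10).
Shortfall ratios (z−y)/z: 0.5863, 0.5094, 0.2977, 0.1438; sum = 1.537278.
The income-gap ratio divides by q (the poor only): 1.537278 / 4 = 0.3843.

0.3843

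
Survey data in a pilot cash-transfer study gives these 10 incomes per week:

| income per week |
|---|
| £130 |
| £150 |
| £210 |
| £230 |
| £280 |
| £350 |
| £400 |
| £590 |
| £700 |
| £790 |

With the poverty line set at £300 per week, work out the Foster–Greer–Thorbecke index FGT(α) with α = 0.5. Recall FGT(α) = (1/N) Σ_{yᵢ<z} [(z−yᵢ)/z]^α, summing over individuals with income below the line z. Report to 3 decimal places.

0.275

Below z: £130, £150, £210, £230, £280 (q = 5 of N = 10).
Gap ratios (z−y)/z: (300−130)/300 = 0.5667; (300−150)/300 = 0.5000; (300−210)/300 = 0.3000; (300−230)/300 = 0.2333; (300−280)/300 = 0.0667.
Raised to α = 0.5: 0.75277; 0.70711; 0.54772; 0.48305; 0.25820.
Sum = 2.748847; FGT(0.5) = 2.748847 / 10 = 0.275.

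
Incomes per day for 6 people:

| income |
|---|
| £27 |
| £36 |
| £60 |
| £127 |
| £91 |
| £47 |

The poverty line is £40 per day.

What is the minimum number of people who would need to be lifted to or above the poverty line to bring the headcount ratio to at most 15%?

2

Currently q = 2 of N = 6 are below the line (H = 0.333).
A headcount ratio of at most 15% allows at most ⌊0.15 × 6⌋ = 0 poor people.
So at least 2 − 0 = 2 must be lifted.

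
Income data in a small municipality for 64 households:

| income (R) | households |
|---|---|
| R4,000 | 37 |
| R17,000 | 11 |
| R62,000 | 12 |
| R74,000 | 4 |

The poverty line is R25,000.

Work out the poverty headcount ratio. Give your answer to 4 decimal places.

48 of the 64 households have income below R25,000.
H = 48/64 = 0.7500.

0.7500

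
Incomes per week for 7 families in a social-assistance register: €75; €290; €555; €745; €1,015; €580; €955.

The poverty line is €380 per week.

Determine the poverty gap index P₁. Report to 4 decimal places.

Below z: €75, €290 (q = 2 of N = 7).
Shortfall ratios: (380−75)/380 = 0.8026; (380−290)/380 = 0.2368.
Σ = 1.039474. Dividing by the full population N = 7 gives P₁ = 0.1485.

0.1485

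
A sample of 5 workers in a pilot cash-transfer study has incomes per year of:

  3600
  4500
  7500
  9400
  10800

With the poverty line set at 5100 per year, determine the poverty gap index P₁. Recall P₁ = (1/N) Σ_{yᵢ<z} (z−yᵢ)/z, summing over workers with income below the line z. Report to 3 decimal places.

Poor units: 3600, 4500 (q = 2 of N = 5).
Normalized shortfalls: (5100−3600)/5100 = 0.2941; (5100−4500)/5100 = 0.1176.
Sum of shortfalls = 0.411765; P₁ averages over all N: 0.411765 / 5 = 0.082.

0.082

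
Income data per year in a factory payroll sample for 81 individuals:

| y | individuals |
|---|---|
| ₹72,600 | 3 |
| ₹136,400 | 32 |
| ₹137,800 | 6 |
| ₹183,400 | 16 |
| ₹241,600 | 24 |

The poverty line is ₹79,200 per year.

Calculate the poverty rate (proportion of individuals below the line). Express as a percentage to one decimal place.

3 of the 81 individuals have income below ₹79,200.
H = 3/81 = 3.7%.

3.7%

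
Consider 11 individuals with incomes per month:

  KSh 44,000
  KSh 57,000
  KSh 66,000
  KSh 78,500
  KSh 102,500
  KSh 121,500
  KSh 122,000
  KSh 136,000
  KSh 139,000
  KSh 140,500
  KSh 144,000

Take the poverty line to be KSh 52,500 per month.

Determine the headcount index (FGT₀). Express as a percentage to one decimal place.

9.1%

1 of the 11 individuals have income below KSh 52,500.
H = 1/11 = 9.1%.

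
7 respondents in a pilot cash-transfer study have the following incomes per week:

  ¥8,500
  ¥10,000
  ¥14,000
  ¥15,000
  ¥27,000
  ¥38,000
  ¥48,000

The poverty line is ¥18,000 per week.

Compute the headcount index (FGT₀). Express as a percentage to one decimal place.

4 of the 7 respondents have income below ¥18,000.
H = 4/7 = 57.1%.

57.1%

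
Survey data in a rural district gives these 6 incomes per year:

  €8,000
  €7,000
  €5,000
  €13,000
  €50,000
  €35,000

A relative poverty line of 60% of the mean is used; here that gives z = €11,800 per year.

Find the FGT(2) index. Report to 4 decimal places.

Poor units: €5,000, €7,000, €8,000 (q = 3 of N = 6).
Shortfall ratios: (11800−5000)/11800 = 0.5763; (11800−7000)/11800 = 0.4068; (11800−8000)/11800 = 0.3220.
Squared: 0.3321; 0.1655; 0.1037.
Sum = 0.601264; P₂ = 0.601264 / 6 = 0.1002.

0.1002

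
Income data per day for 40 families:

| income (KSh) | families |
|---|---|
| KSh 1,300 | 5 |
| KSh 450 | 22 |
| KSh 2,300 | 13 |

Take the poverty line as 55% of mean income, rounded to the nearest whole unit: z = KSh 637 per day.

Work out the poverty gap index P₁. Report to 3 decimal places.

Below z: 22×KSh 450 (q = 22 of N = 40).
Shortfall ratios: (637−450)/637 = 0.2936 (×22).
Sum of shortfalls = 6.458399; P₁ averages over all N: 6.458399 / 40 = 0.161.

0.161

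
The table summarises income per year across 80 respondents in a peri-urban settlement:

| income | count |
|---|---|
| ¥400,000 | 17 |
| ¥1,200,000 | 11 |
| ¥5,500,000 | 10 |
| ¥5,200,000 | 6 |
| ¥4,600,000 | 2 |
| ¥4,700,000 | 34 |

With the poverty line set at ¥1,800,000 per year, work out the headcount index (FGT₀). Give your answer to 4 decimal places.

28 of the 80 respondents have income below ¥1,800,000.
H = 28/80 = 0.3500.

0.3500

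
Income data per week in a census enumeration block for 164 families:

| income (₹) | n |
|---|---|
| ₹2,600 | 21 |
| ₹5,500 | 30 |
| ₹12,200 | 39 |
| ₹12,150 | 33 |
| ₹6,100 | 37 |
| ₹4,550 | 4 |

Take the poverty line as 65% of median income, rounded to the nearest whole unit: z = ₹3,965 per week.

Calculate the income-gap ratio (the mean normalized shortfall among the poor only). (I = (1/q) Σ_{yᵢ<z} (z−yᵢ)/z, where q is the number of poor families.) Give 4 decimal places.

0.3443

Incomes under z: 21×₹2,600 (q = 21 of N = 164).
Relative gaps: 0.3443 (×21); sum = 7.229508.
I averages over the q = 21 poor units only: 7.229508 / 21 = 0.3443.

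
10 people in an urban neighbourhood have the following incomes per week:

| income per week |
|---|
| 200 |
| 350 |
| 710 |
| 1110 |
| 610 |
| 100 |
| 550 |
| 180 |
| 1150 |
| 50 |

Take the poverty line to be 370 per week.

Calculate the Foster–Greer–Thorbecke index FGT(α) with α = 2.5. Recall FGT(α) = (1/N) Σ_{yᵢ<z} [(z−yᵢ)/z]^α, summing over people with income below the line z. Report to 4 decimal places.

Below the line: 50, 100, 180, 200, 350 (q = 5 of N = 10).
Relative gaps: (370−50)/370 = 0.8649; (370−100)/370 = 0.7297; (370−180)/370 = 0.5135; (370−200)/370 = 0.4595; (370−350)/370 = 0.0541.
Raised to α = 2.5: 0.69562; 0.45489; 0.18896; 0.14309; 0.00068.
Sum = 1.483243; FGT(2.5) = 1.483243 / 10 = 0.1483.

0.1483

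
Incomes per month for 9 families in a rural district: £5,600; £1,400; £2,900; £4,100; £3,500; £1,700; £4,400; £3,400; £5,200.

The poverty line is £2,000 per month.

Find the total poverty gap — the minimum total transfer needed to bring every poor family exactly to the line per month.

£900

Below the line: £1,400, £1,700 (q = 2 of N = 9).
Individual gaps: 2000−1400 = 600; 2000−1700 = 300.
Aggregate gap = £900.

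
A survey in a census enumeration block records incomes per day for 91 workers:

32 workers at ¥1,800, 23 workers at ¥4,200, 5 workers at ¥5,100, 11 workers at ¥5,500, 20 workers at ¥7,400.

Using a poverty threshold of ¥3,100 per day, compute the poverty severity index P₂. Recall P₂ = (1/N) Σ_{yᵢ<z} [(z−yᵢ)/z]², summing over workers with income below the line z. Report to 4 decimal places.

0.0618

Below z: 32×¥1,800 (q = 32 of N = 91).
Gap ratios (z−y)/z: (3100−1800)/3100 = 0.4194 (×32).
Squared: 0.1759 (×32).
Sum = 5.627471; P₂ = 5.627471 / 91 = 0.0618.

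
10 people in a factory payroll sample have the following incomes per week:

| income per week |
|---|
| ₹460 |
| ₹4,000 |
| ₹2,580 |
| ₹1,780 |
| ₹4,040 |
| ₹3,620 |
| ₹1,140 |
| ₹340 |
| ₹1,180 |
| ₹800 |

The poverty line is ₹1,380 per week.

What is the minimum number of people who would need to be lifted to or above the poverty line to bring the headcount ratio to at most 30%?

5 of the 10 people are poor, so H = 5/10 = 0.500.
A headcount ratio of at most 30% allows at most ⌊0.30 × 10⌋ = 3 poor people.
So at least 5 − 3 = 2 must be lifted.

2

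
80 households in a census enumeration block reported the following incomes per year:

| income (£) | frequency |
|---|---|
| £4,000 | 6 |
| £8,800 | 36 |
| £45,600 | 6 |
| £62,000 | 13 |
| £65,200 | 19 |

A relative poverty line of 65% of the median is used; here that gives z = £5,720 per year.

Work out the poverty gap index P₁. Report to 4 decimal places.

Poor units: 6×£4,000 (q = 6 of N = 80).
Shortfall ratios: (5720−4000)/5720 = 0.3007 (×6).
Sum of shortfalls = 1.804196; P₁ averages over all N: 1.804196 / 80 = 0.0226.

0.0226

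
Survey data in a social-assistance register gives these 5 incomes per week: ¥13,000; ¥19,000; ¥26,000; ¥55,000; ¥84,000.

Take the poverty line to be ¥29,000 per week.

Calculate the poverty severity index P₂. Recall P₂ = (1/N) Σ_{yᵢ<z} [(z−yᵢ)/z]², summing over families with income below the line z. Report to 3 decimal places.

0.087

Below the line: ¥13,000, ¥19,000, ¥26,000 (q = 3 of N = 5).
Shortfall ratios: (29000−13000)/29000 = 0.5517; (29000−19000)/29000 = 0.3448; (29000−26000)/29000 = 0.1034.
Squared: 0.3044; 0.1189; 0.0107.
Sum = 0.434007; P₂ = 0.434007 / 5 = 0.087.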